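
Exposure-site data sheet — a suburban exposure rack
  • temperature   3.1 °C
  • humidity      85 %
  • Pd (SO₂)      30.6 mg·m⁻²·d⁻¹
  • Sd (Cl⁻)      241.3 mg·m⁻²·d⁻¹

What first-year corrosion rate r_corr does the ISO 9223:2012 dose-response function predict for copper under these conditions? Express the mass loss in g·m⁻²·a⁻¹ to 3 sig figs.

copper: f(T) = +0.126·(T−10) [T≤10 °C] = -0.8694
  SO₂ term: 0.0053·30.6^0.26·exp(0.059·85-0.8694) = 0.8147
  Cl⁻ term: 0.01025·241.3^0.27·exp(0.036·85+0.049·3.1) = 1.119
  sum: 0.8147 + 1.119 → r_corr = 1.934 μm/a
Convert to mass loss: 1.934 μm/a × 8.96 g/cm³ = 17.33 g·m⁻²·a⁻¹

r_corr = 17.3 g·m⁻²·a⁻¹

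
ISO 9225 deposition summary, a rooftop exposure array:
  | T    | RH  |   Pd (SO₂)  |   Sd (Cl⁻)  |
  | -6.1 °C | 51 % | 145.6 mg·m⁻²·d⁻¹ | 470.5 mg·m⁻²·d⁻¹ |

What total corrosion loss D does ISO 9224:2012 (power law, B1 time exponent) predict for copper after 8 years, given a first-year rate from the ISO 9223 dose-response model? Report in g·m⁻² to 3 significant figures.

copper: temperature factor f = +0.126·(-16.1) = -2.0286
  SO₂ term: 0.0053·145.6^0.26·exp(0.059·51-2.0286) = 0.05158
  Sd branch = 0.01025·Sd^0.27·e^(0.036·RH+0.049·T) = 0.2511 μm/a
  r_corr = 0.05158 + 0.2511 = 0.3027 μm/a
Long-term exponent b (ISO 9224 Table 2, B1) = 0.667
  D(8) = 0.3027 × 8^0.667 = 0.3027 × 4.003 = 1.212 μm
  Mass loss = 1.212 μm × 8.96 g/cm³ = 10.86 g·m⁻²

D(8) = 10.9 g·m⁻²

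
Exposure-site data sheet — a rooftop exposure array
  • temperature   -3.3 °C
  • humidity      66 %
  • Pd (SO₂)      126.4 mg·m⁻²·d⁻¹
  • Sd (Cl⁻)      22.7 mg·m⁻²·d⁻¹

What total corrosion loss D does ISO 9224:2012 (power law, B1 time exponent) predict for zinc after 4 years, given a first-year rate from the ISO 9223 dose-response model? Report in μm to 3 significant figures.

zinc: f(T) = +0.038·(T−10) [T≤10 °C] = -0.5054
  SO₂ term: 0.0129·126.4^0.44·exp(0.046·66-0.5054) = 1.363
  Sd branch = 0.0175·Sd^0.57·e^(0.008·RH+0.085·T) = 0.1329 μm/a
  sum: 1.363 + 0.1329 → r_corr = 1.496 μm/a
Long-term exponent b (ISO 9224 Table 2, B1) = 0.813
  D(4) = 1.496 × 4^0.813 = 1.496 × 3.087 = 4.616 μm

D(4) = 4.62 μm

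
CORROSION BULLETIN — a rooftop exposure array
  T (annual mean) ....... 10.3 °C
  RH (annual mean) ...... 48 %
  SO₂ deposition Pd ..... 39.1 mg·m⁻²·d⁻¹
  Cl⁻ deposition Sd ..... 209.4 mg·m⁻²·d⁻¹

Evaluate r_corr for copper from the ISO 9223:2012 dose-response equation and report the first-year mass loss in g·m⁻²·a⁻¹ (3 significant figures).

copper: f(T) = -0.080·(T−10) [T>10 °C] = -0.0240
  SO₂ term: 0.0053·39.1^0.26·exp(0.059·48-0.0240) = 0.2279
  Sd branch = 0.01025·Sd^0.27·e^(0.036·RH+0.049·T) = 0.4046 μm/a
  r_corr = 0.2279 + 0.4046 = 0.6325 μm/a
Convert to mass loss: 0.6325 μm/a × 8.96 g/cm³ = 5.667 g·m⁻²·a⁻¹

r_corr = 5.67 g·m⁻²·a⁻¹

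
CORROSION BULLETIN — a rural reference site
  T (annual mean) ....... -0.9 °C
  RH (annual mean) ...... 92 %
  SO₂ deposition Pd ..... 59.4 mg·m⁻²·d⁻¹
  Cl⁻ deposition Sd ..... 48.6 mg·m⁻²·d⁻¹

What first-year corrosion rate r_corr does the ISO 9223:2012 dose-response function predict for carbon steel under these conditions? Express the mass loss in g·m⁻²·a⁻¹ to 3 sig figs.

carbon steel: f(T) = +0.150·(T−10) [T≤10 °C] = -1.6350
  SO₂ term: 1.77·59.4^0.52·exp(0.02·92-1.6350) = 18.17
  Cl⁻ term: 0.102·48.6^0.62·exp(0.033·92+0.04·-0.9) = 22.76
  sum: 18.17 + 22.76 → r_corr = 40.93 μm/a
Convert to mass loss: 40.93 μm/a × 7.85 g/cm³ = 321.3 g·m⁻²·a⁻¹

r_corr = 321 g·m⁻²·a⁻¹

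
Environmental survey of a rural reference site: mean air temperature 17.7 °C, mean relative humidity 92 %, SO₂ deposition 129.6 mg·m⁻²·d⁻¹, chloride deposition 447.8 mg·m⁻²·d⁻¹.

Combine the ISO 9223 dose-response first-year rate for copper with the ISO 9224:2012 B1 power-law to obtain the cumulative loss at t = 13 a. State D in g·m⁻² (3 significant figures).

D(13) = 287 g·m⁻²

copper: f(T) = -0.080·(T−10) [T>10 °C] = -0.6160
  SO₂ term: 0.0053·129.6^0.26·exp(0.059·92-0.6160) = 2.309
  Cl⁻ term: 0.01025·447.8^0.27·exp(0.036·92+0.049·17.7) = 3.48
  r_corr = 2.309 + 3.48 = 5.789 μm/a
ISO 9224: D(t) = r_corr · t^b with b = 0.667 (copper, B1)
  D(13) = 5.789 × 13^0.667 = 5.789 × 5.534 = 32.03 μm
  Mass loss = 32.03 μm × 8.96 g/cm³ = 287 g·m⁻²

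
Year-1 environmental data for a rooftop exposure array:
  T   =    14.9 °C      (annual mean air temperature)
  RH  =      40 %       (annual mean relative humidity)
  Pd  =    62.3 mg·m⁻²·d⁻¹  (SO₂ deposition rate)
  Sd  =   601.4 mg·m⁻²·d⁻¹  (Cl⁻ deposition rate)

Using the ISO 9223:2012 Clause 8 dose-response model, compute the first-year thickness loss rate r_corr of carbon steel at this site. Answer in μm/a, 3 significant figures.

carbon steel: f(T) = -0.054·(T−10) [T>10 °C] = -0.2646
  sulphur-dioxide contribution → 25.92 μm/a
  chloride contribution → 36.63 μm/a
  total first-year rate 62.55 μm/a

r_corr = 62.5 μm/a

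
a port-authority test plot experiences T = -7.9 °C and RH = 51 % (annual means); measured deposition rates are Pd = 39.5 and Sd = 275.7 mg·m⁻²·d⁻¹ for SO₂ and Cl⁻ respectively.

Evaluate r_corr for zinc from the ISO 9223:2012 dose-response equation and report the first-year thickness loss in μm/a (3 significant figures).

zinc: T≤10 °C ⇒ hinge +0.038·(-7.9−10) = -0.6802
  Pd branch = 0.0129·Pd^0.44·e^(0.046·RH+f) = 0.344 μm/a
  Sd branch = 0.0175·Sd^0.57·e^(0.008·RH+0.085·T) = 0.3309 μm/a
  sum: 0.344 + 0.3309 → r_corr = 0.6749 μm/a

r_corr = 0.675 μm/a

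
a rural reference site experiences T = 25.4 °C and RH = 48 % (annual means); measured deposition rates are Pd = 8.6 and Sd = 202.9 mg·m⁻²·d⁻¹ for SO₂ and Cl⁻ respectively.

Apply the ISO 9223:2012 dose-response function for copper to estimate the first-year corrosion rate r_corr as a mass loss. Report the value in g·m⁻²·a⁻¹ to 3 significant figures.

copper: f(T) = -0.080·(T−10) [T>10 °C] = -1.2320
  Pd branch = 0.0053·Pd^0.26·e^(0.059·RH+f) = 0.04593 μm/a
  Sd branch = 0.01025·Sd^0.27·e^(0.036·RH+0.049·T) = 0.8408 μm/a
  sum: 0.04593 + 0.8408 → r_corr = 0.8867 μm/a
Convert to mass loss: 0.8867 μm/a × 8.96 g/cm³ = 7.945 g·m⁻²·a⁻¹

r_corr = 7.94 g·m⁻²·a⁻¹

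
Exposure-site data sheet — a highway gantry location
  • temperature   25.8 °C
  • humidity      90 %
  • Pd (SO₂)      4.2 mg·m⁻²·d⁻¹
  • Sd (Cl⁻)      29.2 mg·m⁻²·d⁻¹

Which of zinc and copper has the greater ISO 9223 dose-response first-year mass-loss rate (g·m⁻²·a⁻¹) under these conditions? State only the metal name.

copper

zinc: T>10 °C ⇒ hinge -0.071·(25.8−10) = -1.1218
  sulphur-dioxide contribution → 0.4961 μm/a
  chloride contribution → 2.205 μm/a
  total first-year rate 2.701 μm/a
  mass loss = 2.701 μm/a × 7.14 g/cm³ = 19.29 g·m⁻²·a⁻¹
copper: T>10 °C ⇒ hinge -0.080·(25.8−10) = -1.2640
  sulphur-dioxide contribution → 0.44 μm/a
  chloride contribution → 2.304 μm/a
  ⇒ r_corr(copper) = 2.744 μm/a
  mass loss = 2.744 μm/a × 8.96 g/cm³ = 24.59 g·m⁻²·a⁻¹
Ordering by g·m⁻²·a⁻¹: copper (24.6) > zinc (19.3)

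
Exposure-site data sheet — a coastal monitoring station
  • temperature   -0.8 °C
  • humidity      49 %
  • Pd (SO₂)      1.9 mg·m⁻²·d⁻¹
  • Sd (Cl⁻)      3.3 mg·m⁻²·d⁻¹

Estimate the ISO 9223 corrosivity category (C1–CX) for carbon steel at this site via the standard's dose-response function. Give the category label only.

C2

carbon steel: f(T) = +0.150·(T−10) [T≤10 °C] = -1.6200
  SO₂ term: 1.77·1.9^0.52·exp(0.02·49-1.6200) = 1.303
  Cl⁻ term: 0.102·3.3^0.62·exp(0.033·49+0.04·-0.8) = 1.043
  r_corr = 1.303 + 1.043 = 2.346 μm/a
ISO 9223 Table 2 (carbon steel): 1.3 < 2.35 ≤ 25 μm/a ⇒ C2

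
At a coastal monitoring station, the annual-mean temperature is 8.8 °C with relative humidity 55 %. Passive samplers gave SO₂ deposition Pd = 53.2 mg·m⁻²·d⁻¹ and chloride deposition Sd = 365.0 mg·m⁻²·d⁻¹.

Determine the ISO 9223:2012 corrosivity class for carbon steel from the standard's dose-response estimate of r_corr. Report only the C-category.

C4

carbon steel: T≤10 °C ⇒ hinge +0.150·(8.8−10) = -0.1800
  SO₂ term: 1.77·53.2^0.52·exp(0.02·55-0.1800) = 35.08
  Cl⁻ term: 0.102·365.0^0.62·exp(0.033·55+0.04·8.8) = 34.54
  r_corr = 35.08 + 34.54 = 69.62 μm/a
ISO 9223 Table 2 (carbon steel): 50 < 69.6 ≤ 80 μm/a ⇒ C4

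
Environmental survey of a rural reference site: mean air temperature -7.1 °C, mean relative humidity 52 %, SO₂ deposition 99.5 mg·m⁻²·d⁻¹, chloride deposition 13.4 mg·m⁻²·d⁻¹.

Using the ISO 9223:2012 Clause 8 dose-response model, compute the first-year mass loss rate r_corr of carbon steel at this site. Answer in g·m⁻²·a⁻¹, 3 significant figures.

carbon steel: temperature factor f = +0.150·(-17.1) = -2.5650
  Pd branch = 1.77·Pd^0.52·e^(0.02·RH+f) = 4.213 μm/a
  Cl⁻ term: 0.102·13.4^0.62·exp(0.033·52+0.04·-7.1) = 2.135
  sum: 4.213 + 2.135 → r_corr = 6.347 μm/a
Convert to mass loss: 6.347 μm/a × 7.85 g/cm³ = 49.82 g·m⁻²·a⁻¹

r_corr = 49.8 g·m⁻²·a⁻¹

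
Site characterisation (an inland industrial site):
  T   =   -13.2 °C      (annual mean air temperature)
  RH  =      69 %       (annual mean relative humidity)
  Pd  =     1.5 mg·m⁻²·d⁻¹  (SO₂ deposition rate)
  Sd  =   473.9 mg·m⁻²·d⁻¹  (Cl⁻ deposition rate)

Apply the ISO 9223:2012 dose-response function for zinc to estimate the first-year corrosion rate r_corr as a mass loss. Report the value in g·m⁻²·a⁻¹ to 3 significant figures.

zinc: temperature factor f = +0.038·(-23.2) = -0.8816
  SO₂ term: 0.0129·1.5^0.44·exp(0.046·69-0.8816) = 0.1526
  Sd branch = 0.0175·Sd^0.57·e^(0.008·RH+0.085·T) = 0.3316 μm/a
  r_corr = 0.1526 + 0.3316 = 0.4842 μm/a
Convert to mass loss: 0.4842 μm/a × 7.14 g/cm³ = 3.458 g·m⁻²·a⁻¹

r_corr = 3.46 g·m⁻²·a⁻¹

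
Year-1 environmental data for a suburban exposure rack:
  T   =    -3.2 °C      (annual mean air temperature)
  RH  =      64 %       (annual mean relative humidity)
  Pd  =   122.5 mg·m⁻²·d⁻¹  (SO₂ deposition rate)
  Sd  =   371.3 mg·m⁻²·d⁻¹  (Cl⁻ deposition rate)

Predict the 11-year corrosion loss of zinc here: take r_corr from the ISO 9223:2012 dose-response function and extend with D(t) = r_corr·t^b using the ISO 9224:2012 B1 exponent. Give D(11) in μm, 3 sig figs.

D(11) = 13.2 μm

zinc: temperature factor f = +0.038·(-13.2) = -0.5016
  SO₂ term: 0.0129·122.5^0.44·exp(0.046·64-0.5016) = 1.231
  Cl⁻ term: 0.0175·371.3^0.57·exp(0.008·64+0.085·-3.2) = 0.6487
  sum: 1.231 + 0.6487 → r_corr = 1.879 μm/a
Power-law: D(11) = r_corr · 11^0.813
  D(11) = 1.879 × 11^0.813 = 1.879 × 7.025 = 13.2 μm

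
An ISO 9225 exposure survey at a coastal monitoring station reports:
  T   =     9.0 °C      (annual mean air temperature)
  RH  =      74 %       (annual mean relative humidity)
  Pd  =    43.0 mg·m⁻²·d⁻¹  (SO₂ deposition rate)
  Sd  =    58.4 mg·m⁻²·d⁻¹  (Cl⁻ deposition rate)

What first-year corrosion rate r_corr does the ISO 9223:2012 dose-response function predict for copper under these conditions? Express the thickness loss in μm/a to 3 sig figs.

r_corr = 1.66 μm/a

copper: T≤10 °C ⇒ hinge +0.126·(9.0−10) = -0.1260
  sulphur-dioxide contribution → 0.9781 μm/a
  chloride contribution → 0.6857 μm/a
  ⇒ r_corr(copper) = 1.664 μm/a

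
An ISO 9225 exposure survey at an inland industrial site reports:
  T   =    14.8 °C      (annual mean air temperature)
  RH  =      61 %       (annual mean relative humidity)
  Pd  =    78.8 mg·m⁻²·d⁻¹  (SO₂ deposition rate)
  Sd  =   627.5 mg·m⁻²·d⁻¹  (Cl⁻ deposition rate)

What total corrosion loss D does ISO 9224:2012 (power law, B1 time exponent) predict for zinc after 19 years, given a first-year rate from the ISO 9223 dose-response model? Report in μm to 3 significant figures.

D(19) = 54.6 μm

zinc: temperature factor f = -0.071·(4.8) = -0.3408
  SO₂ term: 0.0129·78.8^0.44·exp(0.046·61-0.3408) = 1.037
  Cl⁻ term: 0.0175·627.5^0.57·exp(0.008·61+0.085·14.8) = 3.944
  r_corr = 1.037 + 3.944 = 4.981 μm/a
Long-term exponent b (ISO 9224 Table 2, B1) = 0.813
  D(19) = 4.981 × 19^0.813 = 4.981 × 10.96 = 54.57 μm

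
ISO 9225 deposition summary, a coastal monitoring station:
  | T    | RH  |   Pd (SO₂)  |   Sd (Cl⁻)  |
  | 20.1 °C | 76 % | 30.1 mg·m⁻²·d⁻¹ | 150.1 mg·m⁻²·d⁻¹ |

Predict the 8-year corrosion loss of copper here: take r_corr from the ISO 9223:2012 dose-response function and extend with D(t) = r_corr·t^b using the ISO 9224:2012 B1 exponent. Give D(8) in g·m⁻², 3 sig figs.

D(8) = 76.9 g·m⁻²

copper: temperature factor f = -0.080·(10.1) = -0.8080
  Pd branch = 0.0053·Pd^0.26·e^(0.059·RH+f) = 0.5072 μm/a
  Cl⁻ term: 0.01025·150.1^0.27·exp(0.036·76+0.049·20.1) = 1.638
  r_corr = 0.5072 + 1.638 = 2.145 μm/a
ISO 9224: D(t) = r_corr · t^b with b = 0.667 (copper, B1)
  D(8) = 2.145 × 8^0.667 = 2.145 × 4.003 = 8.587 μm
  Mass loss = 8.587 μm × 8.96 g/cm³ = 76.94 g·m⁻²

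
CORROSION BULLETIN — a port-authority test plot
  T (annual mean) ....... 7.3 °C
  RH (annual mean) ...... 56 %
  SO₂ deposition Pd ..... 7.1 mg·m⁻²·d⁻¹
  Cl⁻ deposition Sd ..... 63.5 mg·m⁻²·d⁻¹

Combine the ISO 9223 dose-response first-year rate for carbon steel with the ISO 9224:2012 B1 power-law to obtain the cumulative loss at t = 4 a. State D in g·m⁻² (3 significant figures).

carbon steel: f(T) = +0.150·(T−10) [T≤10 °C] = -0.4050
  sulphur-dioxide contribution → 10.03 μm/a
  chloride contribution → 11.37 μm/a
  total first-year rate 21.4 μm/a
ISO 9224: D(t) = r_corr · t^b with b = 0.523 (carbon steel, B1)
  D(4) = 21.4 × 4^0.523 = 21.4 × 2.065 = 44.18 μm
  Mass loss = 44.18 μm × 7.85 g/cm³ = 346.8 g·m⁻²

D(4) = 347 g·m⁻²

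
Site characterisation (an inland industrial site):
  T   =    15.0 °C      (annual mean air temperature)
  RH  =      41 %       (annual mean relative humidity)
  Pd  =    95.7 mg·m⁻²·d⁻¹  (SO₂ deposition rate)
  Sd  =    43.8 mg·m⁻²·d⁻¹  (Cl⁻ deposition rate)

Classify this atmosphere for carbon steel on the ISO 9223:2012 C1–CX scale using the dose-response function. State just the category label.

carbon steel: f(T) = -0.054·(T−10) [T>10 °C] = -0.2700
  SO₂ term: 1.77·95.7^0.52·exp(0.02·41-0.2700) = 32.88
  Cl⁻ term: 0.102·43.8^0.62·exp(0.033·41+0.04·15.0) = 7.49
  r_corr = 32.88 + 7.49 = 40.37 μm/a
ISO 9223 Table 2 (carbon steel): 25 < 40.4 ≤ 50 μm/a ⇒ C3

C3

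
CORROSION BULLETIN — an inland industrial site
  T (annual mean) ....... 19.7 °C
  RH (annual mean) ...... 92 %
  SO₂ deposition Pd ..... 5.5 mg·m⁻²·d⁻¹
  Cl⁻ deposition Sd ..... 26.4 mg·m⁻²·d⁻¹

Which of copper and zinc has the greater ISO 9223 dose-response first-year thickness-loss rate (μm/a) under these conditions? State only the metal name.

copper: temperature factor f = -0.080·(9.7) = -0.7760
  SO₂ term: 0.0053·5.5^0.26·exp(0.059·92-0.7760) = 0.8652
  Sd branch = 0.01025·Sd^0.27·e^(0.036·RH+0.049·T) = 1.787 μm/a
  r_corr = 0.8652 + 1.787 = 2.652 μm/a
zinc: f(T) = -0.071·(T−10) [T>10 °C] = -0.6887
  Pd branch = 0.0129·Pd^0.44·e^(0.046·RH+f) = 0.9445 μm/a
  Sd branch = 0.0175·Sd^0.57·e^(0.008·RH+0.085·T) = 1.26 μm/a
  sum: 0.9445 + 1.26 → r_corr = 2.204 μm/a
Ordering by μm/a: copper (2.65) > zinc (2.2)

copper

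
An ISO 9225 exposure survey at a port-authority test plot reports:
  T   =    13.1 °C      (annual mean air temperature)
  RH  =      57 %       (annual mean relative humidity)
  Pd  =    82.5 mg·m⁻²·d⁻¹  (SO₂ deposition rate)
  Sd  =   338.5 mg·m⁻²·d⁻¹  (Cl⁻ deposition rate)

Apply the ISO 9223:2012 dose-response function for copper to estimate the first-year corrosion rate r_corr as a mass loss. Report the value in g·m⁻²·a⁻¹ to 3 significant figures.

copper: temperature factor f = -0.080·(3.1) = -0.2480
  Pd branch = 0.0053·Pd^0.26·e^(0.059·RH+f) = 0.3762 μm/a
  Cl⁻ term: 0.01025·338.5^0.27·exp(0.036·57+0.049·13.1) = 0.7306
  r_corr = 0.3762 + 0.7306 = 1.107 μm/a
Convert to mass loss: 1.107 μm/a × 8.96 g/cm³ = 9.916 g·m⁻²·a⁻¹

r_corr = 9.92 g·m⁻²·a⁻¹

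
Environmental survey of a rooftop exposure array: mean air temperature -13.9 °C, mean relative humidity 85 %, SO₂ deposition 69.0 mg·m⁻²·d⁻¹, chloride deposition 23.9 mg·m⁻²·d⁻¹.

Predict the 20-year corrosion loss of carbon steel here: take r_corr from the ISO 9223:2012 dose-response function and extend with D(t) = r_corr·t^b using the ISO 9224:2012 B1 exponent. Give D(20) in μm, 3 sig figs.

carbon steel: temperature factor f = +0.150·(-23.9) = -3.5850
  Pd branch = 1.77·Pd^0.52·e^(0.02·RH+f) = 2.43 μm/a
  Cl⁻ term: 0.102·23.9^0.62·exp(0.033·85+0.04·-13.9) = 6.917
  sum: 2.43 + 6.917 → r_corr = 9.347 μm/a
Long-term exponent b (ISO 9224 Table 2, B1) = 0.523
  D(20) = 9.347 × 20^0.523 = 9.347 × 4.791 = 44.78 μm

D(20) = 44.8 μm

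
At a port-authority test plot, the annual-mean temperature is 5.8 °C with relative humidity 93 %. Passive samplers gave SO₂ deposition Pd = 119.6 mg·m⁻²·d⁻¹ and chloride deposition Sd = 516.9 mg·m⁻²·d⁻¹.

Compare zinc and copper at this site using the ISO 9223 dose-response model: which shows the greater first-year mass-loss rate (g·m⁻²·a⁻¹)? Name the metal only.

zinc: T≤10 °C ⇒ hinge +0.038·(5.8−10) = -0.1596
  sulphur-dioxide contribution → 6.507 μm/a
  chloride contribution → 2.123 μm/a
  ⇒ r_corr(zinc) = 8.63 μm/a
  mass loss = 8.63 μm/a × 7.14 g/cm³ = 61.62 g·m⁻²·a⁻¹
copper: temperature factor f = +0.126·(-4.2) = -0.5292
  sulphur-dioxide contribution → 2.616 μm/a
  chloride contribution → 2.093 μm/a
  ⇒ r_corr(copper) = 4.709 μm/a
  mass loss = 4.709 μm/a × 8.96 g/cm³ = 42.19 g·m⁻²·a⁻¹
Ordering by g·m⁻²·a⁻¹: zinc (61.6) > copper (42.2)

zinc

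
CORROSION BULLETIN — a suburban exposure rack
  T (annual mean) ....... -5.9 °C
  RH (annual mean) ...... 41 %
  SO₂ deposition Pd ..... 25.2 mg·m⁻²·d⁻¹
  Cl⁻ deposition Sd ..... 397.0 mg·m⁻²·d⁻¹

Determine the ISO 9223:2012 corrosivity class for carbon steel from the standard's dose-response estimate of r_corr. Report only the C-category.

C2

carbon steel: f(T) = +0.150·(T−10) [T≤10 °C] = -2.3850
  Pd branch = 1.77·Pd^0.52·e^(0.02·RH+f) = 1.982 μm/a
  Sd branch = 0.102·Sd^0.62·e^(0.033·RH+0.04·T) = 12.73 μm/a
  r_corr = 1.982 + 12.73 = 14.72 μm/a
Category bounds: 1.3…25 μm/a bracket r_corr ⇒ C2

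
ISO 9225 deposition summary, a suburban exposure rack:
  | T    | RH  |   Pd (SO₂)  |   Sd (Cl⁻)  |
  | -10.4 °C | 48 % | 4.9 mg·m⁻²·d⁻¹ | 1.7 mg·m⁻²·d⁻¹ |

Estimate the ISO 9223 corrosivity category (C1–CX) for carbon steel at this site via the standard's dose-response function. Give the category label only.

C1

carbon steel: temperature factor f = +0.150·(-20.4) = -3.0600
  Pd branch = 1.77·Pd^0.52·e^(0.02·RH+f) = 0.4953 μm/a
  Cl⁻ term: 0.102·1.7^0.62·exp(0.033·48+0.04·-10.4) = 0.4558
  r_corr = 0.4953 + 0.4558 = 0.951 μm/a
ISO 9223 Table 2 (carbon steel): 0 < 0.951 ≤ 1.3 μm/a ⇒ C1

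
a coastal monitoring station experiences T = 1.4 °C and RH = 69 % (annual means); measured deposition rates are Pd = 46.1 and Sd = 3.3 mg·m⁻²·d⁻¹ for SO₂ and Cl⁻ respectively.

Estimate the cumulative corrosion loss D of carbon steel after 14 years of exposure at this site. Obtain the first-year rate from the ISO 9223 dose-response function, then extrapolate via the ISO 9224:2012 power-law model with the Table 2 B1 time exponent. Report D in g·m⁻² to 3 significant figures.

carbon steel: temperature factor f = +0.150·(-8.6) = -1.2900
  Pd branch = 1.77·Pd^0.52·e^(0.02·RH+f) = 14.2 μm/a
  Cl⁻ term: 0.102·3.3^0.62·exp(0.033·69+0.04·1.4) = 2.204
  r_corr = 14.2 + 2.204 = 16.4 μm/a
ISO 9224: D(t) = r_corr · t^b with b = 0.523 (carbon steel, B1)
  D(14) = 16.4 × 14^0.523 = 16.4 × 3.976 = 65.21 μm
  Mass loss = 65.21 μm × 7.85 g/cm³ = 511.9 g·m⁻²

D(14) = 512 g·m⁻²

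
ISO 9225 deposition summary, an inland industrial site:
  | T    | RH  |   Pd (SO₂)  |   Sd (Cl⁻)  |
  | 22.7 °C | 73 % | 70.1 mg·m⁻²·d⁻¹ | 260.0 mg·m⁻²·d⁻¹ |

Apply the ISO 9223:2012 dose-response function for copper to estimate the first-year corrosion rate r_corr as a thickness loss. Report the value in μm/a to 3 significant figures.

copper: temperature factor f = -0.080·(12.7) = -1.0160
  Pd branch = 0.0053·Pd^0.26·e^(0.059·RH+f) = 0.43 μm/a
  Cl⁻ term: 0.01025·260.0^0.27·exp(0.036·73+0.049·22.7) = 1.937
  sum: 0.43 + 1.937 → r_corr = 2.367 μm/a

r_corr = 2.37 μm/a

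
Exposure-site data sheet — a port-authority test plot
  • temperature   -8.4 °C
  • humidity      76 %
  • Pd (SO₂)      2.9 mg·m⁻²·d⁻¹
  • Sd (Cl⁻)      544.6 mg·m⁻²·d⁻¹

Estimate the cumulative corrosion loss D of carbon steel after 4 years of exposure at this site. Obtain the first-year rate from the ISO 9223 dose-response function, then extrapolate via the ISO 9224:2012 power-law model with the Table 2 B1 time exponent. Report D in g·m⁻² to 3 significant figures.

D(4) = 736 g·m⁻²

carbon steel: temperature factor f = +0.150·(-18.4) = -2.7600
  SO₂ term: 1.77·2.9^0.52·exp(0.02·76-2.7600) = 0.891
  Sd branch = 0.102·Sd^0.62·e^(0.033·RH+0.04·T) = 44.49 μm/a
  r_corr = 0.891 + 44.49 = 45.38 μm/a
Power-law: D(4) = r_corr · 4^0.523
  D(4) = 45.38 × 4^0.523 = 45.38 × 2.065 = 93.7 μm
  Mass loss = 93.7 μm × 7.85 g/cm³ = 735.6 g·m⁻²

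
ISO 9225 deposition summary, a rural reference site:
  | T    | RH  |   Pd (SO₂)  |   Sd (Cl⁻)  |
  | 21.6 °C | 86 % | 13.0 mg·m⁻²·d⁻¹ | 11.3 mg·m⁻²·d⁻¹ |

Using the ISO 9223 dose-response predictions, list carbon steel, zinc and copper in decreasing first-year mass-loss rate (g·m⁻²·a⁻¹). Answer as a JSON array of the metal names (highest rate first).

["carbon steel", "copper", "zinc"]

carbon steel: f(T) = -0.054·(T−10) [T>10 °C] = -0.6264
  Pd branch = 1.77·Pd^0.52·e^(0.02·RH+f) = 20.05 μm/a
  Cl⁻ term: 0.102·11.3^0.62·exp(0.033·86+0.04·21.6) = 18.59
  sum: 20.05 + 18.59 → r_corr = 38.64 μm/a
  mass loss = 38.64 μm/a × 7.85 g/cm³ = 303.3 g·m⁻²·a⁻¹
zinc: temperature factor f = -0.071·(11.6) = -0.8236
  Pd branch = 0.0129·Pd^0.44·e^(0.046·RH+f) = 0.9143 μm/a
  Sd branch = 0.0175·Sd^0.57·e^(0.008·RH+0.085·T) = 0.8699 μm/a
  sum: 0.9143 + 0.8699 → r_corr = 1.784 μm/a
  mass loss = 1.784 μm/a × 7.14 g/cm³ = 12.74 g·m⁻²·a⁻¹
copper: T>10 °C ⇒ hinge -0.080·(21.6−10) = -0.9280
  SO₂ term: 0.0053·13.0^0.26·exp(0.059·86-0.9280) = 0.6524
  Cl⁻ term: 0.01025·11.3^0.27·exp(0.036·86+0.049·21.6) = 1.257
  sum: 0.6524 + 1.257 → r_corr = 1.909 μm/a
  mass loss = 1.909 μm/a × 8.96 g/cm³ = 17.11 g·m⁻²·a⁻¹
Ordering by g·m⁻²·a⁻¹: carbon steel (303) > copper (17.1) > zinc (12.7)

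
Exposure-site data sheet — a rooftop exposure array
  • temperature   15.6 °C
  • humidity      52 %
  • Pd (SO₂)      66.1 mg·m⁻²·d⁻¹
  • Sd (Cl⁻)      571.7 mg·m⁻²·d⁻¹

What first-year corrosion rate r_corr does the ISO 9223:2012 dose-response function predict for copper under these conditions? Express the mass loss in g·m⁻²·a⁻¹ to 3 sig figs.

copper: T>10 °C ⇒ hinge -0.080·(15.6−10) = -0.4480
  SO₂ term: 0.0053·66.1^0.26·exp(0.059·52-0.4480) = 0.2165
  Cl⁻ term: 0.01025·571.7^0.27·exp(0.036·52+0.049·15.6) = 0.7946
  r_corr = 0.2165 + 0.7946 = 1.011 μm/a
Convert to mass loss: 1.011 μm/a × 8.96 g/cm³ = 9.059 g·m⁻²·a⁻¹

r_corr = 9.06 g·m⁻²·a⁻¹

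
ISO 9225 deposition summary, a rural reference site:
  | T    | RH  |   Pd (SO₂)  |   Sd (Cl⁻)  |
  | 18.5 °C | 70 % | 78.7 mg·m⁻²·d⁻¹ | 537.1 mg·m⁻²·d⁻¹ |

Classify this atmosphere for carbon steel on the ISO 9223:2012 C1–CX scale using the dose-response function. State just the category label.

C5

carbon steel: temperature factor f = -0.054·(8.5) = -0.4590
  sulphur-dioxide contribution → 43.91 μm/a
  chloride contribution → 106.1 μm/a
  total first-year rate 150 μm/a
Category bounds: 80…200 μm/a bracket r_corr ⇒ C5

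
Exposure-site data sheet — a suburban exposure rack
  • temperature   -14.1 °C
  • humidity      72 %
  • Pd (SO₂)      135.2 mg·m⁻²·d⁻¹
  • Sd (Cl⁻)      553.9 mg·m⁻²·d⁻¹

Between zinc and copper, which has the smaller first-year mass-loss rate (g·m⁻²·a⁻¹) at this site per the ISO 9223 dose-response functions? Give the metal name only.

zinc: T≤10 °C ⇒ hinge +0.038·(-14.1−10) = -0.9158
  SO₂ term: 0.0129·135.2^0.44·exp(0.046·72-0.9158) = 1.227
  Cl⁻ term: 0.0175·553.9^0.57·exp(0.008·72+0.085·-14.1) = 0.3439
  sum: 1.227 + 0.3439 → r_corr = 1.571 μm/a
  mass loss = 1.571 μm/a × 7.14 g/cm³ = 11.22 g·m⁻²·a⁻¹
copper: T≤10 °C ⇒ hinge +0.126·(-14.1−10) = -3.0366
  Pd branch = 0.0053·Pd^0.26·e^(0.059·RH+f) = 0.06374 μm/a
  Cl⁻ term: 0.01025·553.9^0.27·exp(0.036·72+0.049·-14.1) = 0.3776
  r_corr = 0.06374 + 0.3776 = 0.4414 μm/a
  mass loss = 0.4414 μm/a × 8.96 g/cm³ = 3.955 g·m⁻²·a⁻¹
Ordering by g·m⁻²·a⁻¹: zinc (11.2) > copper (3.95)

copper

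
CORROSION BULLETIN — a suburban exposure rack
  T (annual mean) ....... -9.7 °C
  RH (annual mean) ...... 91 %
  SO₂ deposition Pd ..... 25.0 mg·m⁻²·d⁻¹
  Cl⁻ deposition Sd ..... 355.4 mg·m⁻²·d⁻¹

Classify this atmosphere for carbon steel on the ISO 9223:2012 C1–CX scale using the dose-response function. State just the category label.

carbon steel: temperature factor f = +0.150·(-19.7) = -2.9550
  sulphur-dioxide contribution → 3.034 μm/a
  chloride contribution → 53.18 μm/a
  total first-year rate 56.21 μm/a
Category bounds: 50…80 μm/a bracket r_corr ⇒ C4

C4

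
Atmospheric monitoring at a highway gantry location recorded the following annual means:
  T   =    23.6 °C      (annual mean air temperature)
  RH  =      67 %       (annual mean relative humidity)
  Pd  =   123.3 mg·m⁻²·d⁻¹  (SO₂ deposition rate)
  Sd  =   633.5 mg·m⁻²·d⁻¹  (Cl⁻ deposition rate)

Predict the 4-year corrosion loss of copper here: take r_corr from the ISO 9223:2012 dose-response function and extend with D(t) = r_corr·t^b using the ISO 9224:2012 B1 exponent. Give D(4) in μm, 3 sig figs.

copper: temperature factor f = -0.080·(13.6) = -1.0880
  SO₂ term: 0.0053·123.3^0.26·exp(0.059·67-1.0880) = 0.3252
  Cl⁻ term: 0.01025·633.5^0.27·exp(0.036·67+0.049·23.6) = 2.075
  r_corr = 0.3252 + 2.075 = 2.4 μm/a
Long-term exponent b (ISO 9224 Table 2, B1) = 0.667
  D(4) = 2.4 × 4^0.667 = 2.4 × 2.521 = 6.05 μm

D(4) = 6.05 μm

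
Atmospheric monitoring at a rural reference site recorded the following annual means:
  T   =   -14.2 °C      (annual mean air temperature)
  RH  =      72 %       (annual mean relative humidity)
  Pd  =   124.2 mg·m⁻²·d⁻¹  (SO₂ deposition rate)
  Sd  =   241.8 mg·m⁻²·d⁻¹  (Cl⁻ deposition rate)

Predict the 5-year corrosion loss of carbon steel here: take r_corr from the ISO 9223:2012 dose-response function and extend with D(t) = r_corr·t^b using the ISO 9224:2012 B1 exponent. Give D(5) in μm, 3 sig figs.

D(5) = 49.0 μm

carbon steel: temperature factor f = +0.150·(-24.2) = -3.6300
  Pd branch = 1.77·Pd^0.52·e^(0.02·RH+f) = 2.431 μm/a
  Sd branch = 0.102·Sd^0.62·e^(0.033·RH+0.04·T) = 18.69 μm/a
  r_corr = 2.431 + 18.69 = 21.12 μm/a
ISO 9224: D(t) = r_corr · t^b with b = 0.523 (carbon steel, B1)
  D(5) = 21.12 × 5^0.523 = 21.12 × 2.32 = 49 μm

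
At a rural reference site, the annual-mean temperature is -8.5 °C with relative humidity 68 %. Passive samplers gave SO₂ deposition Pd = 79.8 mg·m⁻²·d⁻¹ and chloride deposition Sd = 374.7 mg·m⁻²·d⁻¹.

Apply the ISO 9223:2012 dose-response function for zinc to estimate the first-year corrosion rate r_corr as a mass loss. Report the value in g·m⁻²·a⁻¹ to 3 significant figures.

zinc: T≤10 °C ⇒ hinge +0.038·(-8.5−10) = -0.7030
  sulphur-dioxide contribution → 1.001 μm/a
  chloride contribution → 0.4291 μm/a
  total first-year rate 1.431 μm/a
Convert to mass loss: 1.431 μm/a × 7.14 g/cm³ = 10.21 g·m⁻²·a⁻¹

r_corr = 10.2 g·m⁻²·a⁻¹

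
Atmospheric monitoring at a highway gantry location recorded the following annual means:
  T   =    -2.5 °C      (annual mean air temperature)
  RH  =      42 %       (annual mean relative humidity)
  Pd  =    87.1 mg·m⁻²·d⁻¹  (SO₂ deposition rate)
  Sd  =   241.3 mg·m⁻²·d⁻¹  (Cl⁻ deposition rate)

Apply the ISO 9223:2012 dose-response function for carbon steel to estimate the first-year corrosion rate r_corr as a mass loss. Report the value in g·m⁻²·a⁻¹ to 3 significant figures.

r_corr = 137 g·m⁻²·a⁻¹

carbon steel: T≤10 °C ⇒ hinge +0.150·(-2.5−10) = -1.8750
  SO₂ term: 1.77·87.1^0.52·exp(0.02·42-1.8750) = 6.416
  Sd branch = 0.102·Sd^0.62·e^(0.033·RH+0.04·T) = 11.07 μm/a
  sum: 6.416 + 11.07 → r_corr = 17.49 μm/a
Convert to mass loss: 17.49 μm/a × 7.85 g/cm³ = 137.3 g·m⁻²·a⁻¹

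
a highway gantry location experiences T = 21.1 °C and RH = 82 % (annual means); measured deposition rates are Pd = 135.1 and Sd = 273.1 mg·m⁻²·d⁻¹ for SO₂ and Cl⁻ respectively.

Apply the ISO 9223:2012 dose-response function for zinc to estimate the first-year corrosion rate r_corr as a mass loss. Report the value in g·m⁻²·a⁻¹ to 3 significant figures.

zinc: T>10 °C ⇒ hinge -0.071·(21.1−10) = -0.7881
  SO₂ term: 0.0129·135.1^0.44·exp(0.046·82-0.7881) = 2.208
  Cl⁻ term: 0.0175·273.1^0.57·exp(0.008·82+0.085·21.1) = 4.961
  r_corr = 2.208 + 4.961 = 7.169 μm/a
Convert to mass loss: 7.169 μm/a × 7.14 g/cm³ = 51.18 g·m⁻²·a⁻¹

r_corr = 51.2 g·m⁻²·a⁻¹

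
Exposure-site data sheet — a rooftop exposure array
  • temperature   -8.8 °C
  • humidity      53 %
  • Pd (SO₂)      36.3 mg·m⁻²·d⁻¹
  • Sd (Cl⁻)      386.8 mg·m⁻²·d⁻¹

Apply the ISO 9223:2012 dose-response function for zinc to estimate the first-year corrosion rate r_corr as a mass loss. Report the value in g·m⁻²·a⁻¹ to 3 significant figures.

r_corr = 5.20 g·m⁻²·a⁻¹

zinc: temperature factor f = +0.038·(-18.8) = -0.7144
  Pd branch = 0.0129·Pd^0.44·e^(0.046·RH+f) = 0.3512 μm/a
  Cl⁻ term: 0.0175·386.8^0.57·exp(0.008·53+0.085·-8.8) = 0.3777
  r_corr = 0.3512 + 0.3777 = 0.7289 μm/a
Convert to mass loss: 0.7289 μm/a × 7.14 g/cm³ = 5.204 g·m⁻²·a⁻¹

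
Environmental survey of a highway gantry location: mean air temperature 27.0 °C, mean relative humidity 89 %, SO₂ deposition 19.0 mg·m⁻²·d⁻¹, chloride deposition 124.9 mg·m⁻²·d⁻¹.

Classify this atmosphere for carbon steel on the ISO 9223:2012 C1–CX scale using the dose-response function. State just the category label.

carbon steel: T>10 °C ⇒ hinge -0.054·(27.0−10) = -0.9180
  SO₂ term: 1.77·19.0^0.52·exp(0.02·89-0.9180) = 19.38
  Sd branch = 0.102·Sd^0.62·e^(0.033·RH+0.04·T) = 113 μm/a
  r_corr = 19.38 + 113 = 132.4 μm/a
ISO 9223 Table 2 (carbon steel): 80 < 132 ≤ 200 μm/a ⇒ C5

C5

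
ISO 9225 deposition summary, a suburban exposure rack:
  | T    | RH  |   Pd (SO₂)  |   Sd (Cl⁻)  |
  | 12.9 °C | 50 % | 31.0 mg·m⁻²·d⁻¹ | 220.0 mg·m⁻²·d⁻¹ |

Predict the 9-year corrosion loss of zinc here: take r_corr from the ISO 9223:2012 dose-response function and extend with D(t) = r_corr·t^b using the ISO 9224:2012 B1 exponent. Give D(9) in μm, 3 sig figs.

D(9) = 12.9 μm

zinc: f(T) = -0.071·(T−10) [T>10 °C] = -0.2059
  SO₂ term: 0.0129·31.0^0.44·exp(0.046·50-0.2059) = 0.4745
  Sd branch = 0.0175·Sd^0.57·e^(0.008·RH+0.085·T) = 1.691 μm/a
  r_corr = 0.4745 + 1.691 = 2.165 μm/a
ISO 9224: D(t) = r_corr · t^b with b = 0.813 (zinc, B1)
  D(9) = 2.165 × 9^0.813 = 2.165 × 5.968 = 12.92 μm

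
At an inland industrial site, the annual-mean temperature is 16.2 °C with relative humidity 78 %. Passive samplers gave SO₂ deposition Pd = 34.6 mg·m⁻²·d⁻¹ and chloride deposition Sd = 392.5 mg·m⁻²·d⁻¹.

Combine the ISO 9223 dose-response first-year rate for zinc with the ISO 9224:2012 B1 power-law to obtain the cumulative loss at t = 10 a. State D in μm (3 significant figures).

D(10) = 34.6 μm

zinc: f(T) = -0.071·(T−10) [T>10 °C] = -0.4402
  Pd branch = 0.0129·Pd^0.44·e^(0.046·RH+f) = 1.428 μm/a
  Cl⁻ term: 0.0175·392.5^0.57·exp(0.008·78+0.085·16.2) = 3.895
  sum: 1.428 + 3.895 → r_corr = 5.324 μm/a
Long-term exponent b (ISO 9224 Table 2, B1) = 0.813
  D(10) = 5.324 × 10^0.813 = 5.324 × 6.501 = 34.61 μm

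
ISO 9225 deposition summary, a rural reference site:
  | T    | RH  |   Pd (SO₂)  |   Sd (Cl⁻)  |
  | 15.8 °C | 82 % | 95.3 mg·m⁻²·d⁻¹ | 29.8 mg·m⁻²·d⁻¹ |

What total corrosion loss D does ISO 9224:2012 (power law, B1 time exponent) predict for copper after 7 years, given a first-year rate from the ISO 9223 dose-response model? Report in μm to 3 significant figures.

copper: T>10 °C ⇒ hinge -0.080·(15.8−10) = -0.4640
  SO₂ term: 0.0053·95.3^0.26·exp(0.059·82-0.4640) = 1.375
  Cl⁻ term: 0.01025·29.8^0.27·exp(0.036·82+0.049·15.8) = 1.064
  r_corr = 1.375 + 1.064 = 2.44 μm/a
Power-law: D(7) = r_corr · 7^0.667
  D(7) = 2.44 × 7^0.667 = 2.44 × 3.662 = 8.933 μm

D(7) = 8.93 μm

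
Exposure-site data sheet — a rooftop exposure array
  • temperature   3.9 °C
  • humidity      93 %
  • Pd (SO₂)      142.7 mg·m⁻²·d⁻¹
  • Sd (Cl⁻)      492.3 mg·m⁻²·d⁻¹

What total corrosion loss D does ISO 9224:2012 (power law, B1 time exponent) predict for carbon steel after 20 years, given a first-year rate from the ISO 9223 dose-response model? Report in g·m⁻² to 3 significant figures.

D(20) = 6.76e+03 g·m⁻²

carbon steel: T≤10 °C ⇒ hinge +0.150·(3.9−10) = -0.9150
  Pd branch = 1.77·Pd^0.52·e^(0.02·RH+f) = 60.07 μm/a
  Sd branch = 0.102·Sd^0.62·e^(0.033·RH+0.04·T) = 119.8 μm/a
  sum: 60.07 + 119.8 → r_corr = 179.9 μm/a
Long-term exponent b (ISO 9224 Table 2, B1) = 0.523
  D(20) = 179.9 × 20^0.523 = 179.9 × 4.791 = 861.7 μm
  Mass loss = 861.7 μm × 7.85 g/cm³ = 6764 g·m⁻²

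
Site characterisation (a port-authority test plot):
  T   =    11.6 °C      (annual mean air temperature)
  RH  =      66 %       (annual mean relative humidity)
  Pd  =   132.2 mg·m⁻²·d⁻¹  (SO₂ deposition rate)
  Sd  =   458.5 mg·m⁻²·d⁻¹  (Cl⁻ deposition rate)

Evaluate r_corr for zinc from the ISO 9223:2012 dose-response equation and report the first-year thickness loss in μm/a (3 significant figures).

r_corr = 4.67 μm/a

zinc: f(T) = -0.071·(T−10) [T>10 °C] = -0.1136
  Pd branch = 0.0129·Pd^0.44·e^(0.046·RH+f) = 2.056 μm/a
  Sd branch = 0.0175·Sd^0.57·e^(0.008·RH+0.085·T) = 2.615 μm/a
  sum: 2.056 + 2.615 → r_corr = 4.672 μm/a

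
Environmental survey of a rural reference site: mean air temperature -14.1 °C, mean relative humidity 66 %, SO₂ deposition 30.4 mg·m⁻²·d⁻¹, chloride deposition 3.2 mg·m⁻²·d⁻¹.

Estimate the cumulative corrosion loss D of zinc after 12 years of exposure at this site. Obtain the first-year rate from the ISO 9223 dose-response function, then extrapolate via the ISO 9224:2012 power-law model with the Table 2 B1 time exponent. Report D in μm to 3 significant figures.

D(12) = 3.77 μm

zinc: T≤10 °C ⇒ hinge +0.038·(-14.1−10) = -0.9158
  sulphur-dioxide contribution → 0.4829 μm/a
  chloride contribution → 0.01737 μm/a
  ⇒ r_corr(zinc) = 0.5003 μm/a
Power-law: D(12) = r_corr · 12^0.813
  D(12) = 0.5003 × 12^0.813 = 0.5003 × 7.54 = 3.772 μm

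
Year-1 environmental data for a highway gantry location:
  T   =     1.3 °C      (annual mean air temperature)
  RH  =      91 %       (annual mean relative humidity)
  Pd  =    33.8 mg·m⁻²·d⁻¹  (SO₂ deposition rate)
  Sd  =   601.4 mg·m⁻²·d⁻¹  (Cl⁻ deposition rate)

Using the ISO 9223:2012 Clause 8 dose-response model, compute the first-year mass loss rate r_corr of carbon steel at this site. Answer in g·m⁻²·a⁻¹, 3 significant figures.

r_corr = 1.04e+03 g·m⁻²·a⁻¹

carbon steel: T≤10 °C ⇒ hinge +0.150·(1.3−10) = -1.3050
  SO₂ term: 1.77·33.8^0.52·exp(0.02·91-1.3050) = 18.48
  Sd branch = 0.102·Sd^0.62·e^(0.033·RH+0.04·T) = 114.4 μm/a
  sum: 18.48 + 114.4 → r_corr = 132.9 μm/a
Convert to mass loss: 132.9 μm/a × 7.85 g/cm³ = 1043 g·m⁻²·a⁻¹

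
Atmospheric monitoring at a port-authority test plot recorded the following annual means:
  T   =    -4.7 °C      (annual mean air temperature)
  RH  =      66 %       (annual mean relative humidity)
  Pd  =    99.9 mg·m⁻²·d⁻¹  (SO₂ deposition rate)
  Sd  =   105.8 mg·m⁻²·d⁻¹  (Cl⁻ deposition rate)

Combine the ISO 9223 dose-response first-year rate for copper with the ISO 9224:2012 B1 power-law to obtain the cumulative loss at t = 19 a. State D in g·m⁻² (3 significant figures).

D(19) = 28.3 g·m⁻²

copper: temperature factor f = +0.126·(-14.7) = -1.8522
  Pd branch = 0.0053·Pd^0.26·e^(0.059·RH+f) = 0.1352 μm/a
  Sd branch = 0.01025·Sd^0.27·e^(0.036·RH+0.049·T) = 0.3085 μm/a
  sum: 0.1352 + 0.3085 → r_corr = 0.4436 μm/a
Long-term exponent b (ISO 9224 Table 2, B1) = 0.667
  D(19) = 0.4436 × 19^0.667 = 0.4436 × 7.127 = 3.162 μm
  Mass loss = 3.162 μm × 8.96 g/cm³ = 28.33 g·m⁻²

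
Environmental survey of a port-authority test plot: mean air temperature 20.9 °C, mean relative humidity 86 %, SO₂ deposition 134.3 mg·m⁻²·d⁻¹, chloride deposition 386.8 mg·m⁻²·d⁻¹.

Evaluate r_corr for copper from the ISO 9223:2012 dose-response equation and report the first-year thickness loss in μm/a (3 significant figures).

copper: temperature factor f = -0.080·(10.9) = -0.8720
  SO₂ term: 0.0053·134.3^0.26·exp(0.059·86-0.8720) = 1.266
  Sd branch = 0.01025·Sd^0.27·e^(0.036·RH+0.049·T) = 3.153 μm/a
  r_corr = 1.266 + 3.153 = 4.419 μm/a

r_corr = 4.42 μm/a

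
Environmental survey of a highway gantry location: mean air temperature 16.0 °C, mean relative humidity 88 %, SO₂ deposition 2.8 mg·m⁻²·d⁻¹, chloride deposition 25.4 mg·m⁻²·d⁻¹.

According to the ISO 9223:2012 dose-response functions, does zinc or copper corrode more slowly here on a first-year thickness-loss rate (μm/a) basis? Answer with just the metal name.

zinc: T>10 °C ⇒ hinge -0.071·(16.0−10) = -0.4260
  SO₂ term: 0.0129·2.8^0.44·exp(0.046·88-0.4260) = 0.7592
  Cl⁻ term: 0.0175·25.4^0.57·exp(0.008·88+0.085·16.0) = 0.8713
  r_corr = 0.7592 + 0.8713 = 1.631 μm/a
copper: temperature factor f = -0.080·(6.0) = -0.4800
  Pd branch = 0.0053·Pd^0.26·e^(0.059·RH+f) = 0.7708 μm/a
  Cl⁻ term: 0.01025·25.4^0.27·exp(0.036·88+0.049·16.0) = 1.277
  r_corr = 0.7708 + 1.277 = 2.048 μm/a
Ordering by μm/a: copper (2.05) > zinc (1.63)

zinc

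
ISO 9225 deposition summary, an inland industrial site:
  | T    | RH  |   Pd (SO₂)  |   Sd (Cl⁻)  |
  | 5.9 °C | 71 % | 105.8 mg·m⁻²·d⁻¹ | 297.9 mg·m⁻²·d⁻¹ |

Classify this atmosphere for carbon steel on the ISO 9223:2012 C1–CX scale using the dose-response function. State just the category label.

carbon steel: T≤10 °C ⇒ hinge +0.150·(5.9−10) = -0.6150
  Pd branch = 1.77·Pd^0.52·e^(0.02·RH+f) = 44.7 μm/a
  Cl⁻ term: 0.102·297.9^0.62·exp(0.033·71+0.04·5.9) = 45.98
  sum: 44.7 + 45.98 → r_corr = 90.68 μm/a
ISO 9223 Table 2 (carbon steel): 80 < 90.7 ≤ 200 μm/a ⇒ C5

C5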